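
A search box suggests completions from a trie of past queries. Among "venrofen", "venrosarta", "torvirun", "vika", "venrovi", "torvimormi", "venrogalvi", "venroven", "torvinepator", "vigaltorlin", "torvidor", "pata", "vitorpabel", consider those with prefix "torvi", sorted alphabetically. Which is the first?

torvidor

Words with prefix "torvi", in lexicographic order: "torvidor", "torvimormi", "torvinepator", "torvirun"
The 1st is torvidor.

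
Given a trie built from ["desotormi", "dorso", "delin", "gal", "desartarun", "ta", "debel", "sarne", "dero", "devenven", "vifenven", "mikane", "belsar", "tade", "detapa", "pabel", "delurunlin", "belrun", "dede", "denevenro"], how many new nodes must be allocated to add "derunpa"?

Walking "derunpa" from the root, the first 3 characters ("der") follow existing edges; "u" is the first miss.
So 7 − 3 = 4 new nodes.

4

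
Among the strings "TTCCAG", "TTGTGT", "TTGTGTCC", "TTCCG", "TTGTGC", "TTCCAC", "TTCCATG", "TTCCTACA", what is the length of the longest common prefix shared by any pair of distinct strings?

6

Look for the deepest trie node that still has at least two words in its subtree.
e.g. "TTGTGT" and "TTGTGTCC" share the prefix "TTGTGT" of length 6; no pair shares a longer one.
Longest shared-prefix length: 6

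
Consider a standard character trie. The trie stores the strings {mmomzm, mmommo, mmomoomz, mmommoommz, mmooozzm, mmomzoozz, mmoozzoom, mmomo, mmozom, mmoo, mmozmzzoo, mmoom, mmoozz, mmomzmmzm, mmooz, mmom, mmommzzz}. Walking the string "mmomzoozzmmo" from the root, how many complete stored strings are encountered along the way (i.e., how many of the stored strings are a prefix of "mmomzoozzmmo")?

Check each prefix of "mmomzoozzmmo" against the stored set — each match is an end-marker on the path.
Prefixes of the query that are stored words: "mmom", "mmomzoozz"
Count: 2

2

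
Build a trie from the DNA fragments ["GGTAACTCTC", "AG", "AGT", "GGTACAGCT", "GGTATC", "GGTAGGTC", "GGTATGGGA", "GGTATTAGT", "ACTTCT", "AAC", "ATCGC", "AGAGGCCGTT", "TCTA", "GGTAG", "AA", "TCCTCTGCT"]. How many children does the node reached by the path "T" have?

The children of the "T" node are the distinct next characters among strings starting with "T".
Characters that immediately follow "T" among the stored strings: {C}.
That node has 1 child edge.

1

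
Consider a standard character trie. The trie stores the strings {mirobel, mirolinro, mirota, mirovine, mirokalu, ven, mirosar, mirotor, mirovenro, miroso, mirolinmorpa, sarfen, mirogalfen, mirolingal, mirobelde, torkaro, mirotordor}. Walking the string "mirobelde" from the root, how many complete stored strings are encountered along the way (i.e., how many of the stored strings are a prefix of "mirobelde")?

2

Walk "mirobelde" from the root; an end-of-word marker is hit whenever a stored word is a prefix of "mirobelde".
Prefixes of the query that are stored words: "mirobel", "mirobelde"
Count: 2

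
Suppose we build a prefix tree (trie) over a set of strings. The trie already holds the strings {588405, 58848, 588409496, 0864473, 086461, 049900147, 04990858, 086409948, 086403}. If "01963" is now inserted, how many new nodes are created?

4

The longest prefix of "01963" already in the trie is "0" (length 1).
Each of the 4 remaining characters creates one node.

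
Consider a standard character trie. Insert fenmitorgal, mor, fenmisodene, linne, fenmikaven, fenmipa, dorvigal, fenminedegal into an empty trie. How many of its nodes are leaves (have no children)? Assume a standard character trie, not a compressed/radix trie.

A leaf is a node with no children — equivalently, the end of a word that is not a proper prefix of any other stored word.
Those words: "dorvigal", "fenmikaven", "fenminedegal", "fenmipa", "fenmisodene", "fenmitorgal", "linne", "mor"
Leaf count: 8

8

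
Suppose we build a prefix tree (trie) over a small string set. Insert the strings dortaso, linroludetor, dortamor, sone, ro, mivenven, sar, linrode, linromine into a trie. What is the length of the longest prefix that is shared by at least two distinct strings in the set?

Look for the deepest trie node that still has at least two words in its subtree.
"dortamor" and "dortaso" agree on "dorta" (5 characters) before diverging; nothing deeper is shared.
Longest shared-prefix length: 5

5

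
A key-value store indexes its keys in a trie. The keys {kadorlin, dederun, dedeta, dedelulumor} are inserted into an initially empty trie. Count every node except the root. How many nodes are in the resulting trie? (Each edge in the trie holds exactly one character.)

Insert word by word; a character creates a node only if that edge doesn't already exist:
  "kadorlin" → 8 new (k, a, d, o, r, l, i, n)
  "dederun" → 7 new (d, e, d, e, r, u, n)
  "dedeta" → prefix "dede" already present; 2 new (t, a)
  "dedelulumor" → prefix "dede" already present; 7 new (l, u, l, u, m, o, r)
Total nodes = 8 + 7 + 2 + 7 = 24

24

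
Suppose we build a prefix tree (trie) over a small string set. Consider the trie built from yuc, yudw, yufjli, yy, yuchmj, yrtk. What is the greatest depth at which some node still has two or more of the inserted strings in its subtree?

Look for the deepest trie node that still has at least two words in its subtree.
e.g. "yuc" and "yuchmj" share the prefix "yuc" of length 3; no pair shares a longer one.
Longest shared-prefix length: 3

3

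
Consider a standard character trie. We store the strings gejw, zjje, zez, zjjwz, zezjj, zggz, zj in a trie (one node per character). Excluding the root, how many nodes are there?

For each word, the new-node count is its length minus the longest prefix already in the trie:
  "gejw" → 4 new (g, e, j, w)
  "zjje" → 4 new (z, j, j, e)
  "zez" → prefix "z" already present; 2 new (e, z)
  "zjjwz" → prefix "zjj" already present; 2 new (w, z)
  "zezjj" → prefix "zez" already present; 2 new (j, j)
  "zggz" → prefix "z" already present; 3 new (g, g, z)
  "zj" → prefix "zj" already present; 0 new (none)
Total nodes = 4 + 4 + 2 + 2 + 2 + 3 + 0 = 17

17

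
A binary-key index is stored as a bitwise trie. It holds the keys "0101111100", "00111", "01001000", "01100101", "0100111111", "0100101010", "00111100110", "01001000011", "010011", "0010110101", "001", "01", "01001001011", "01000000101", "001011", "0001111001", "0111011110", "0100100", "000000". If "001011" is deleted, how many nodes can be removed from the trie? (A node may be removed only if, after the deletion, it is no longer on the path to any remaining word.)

0

Walk "001011" from the leaf back toward the root, removing each node that no remaining word uses.
Every node on "001011" is still needed (e.g. by "0010110101"), so nothing is freed.
Nodes removed: 0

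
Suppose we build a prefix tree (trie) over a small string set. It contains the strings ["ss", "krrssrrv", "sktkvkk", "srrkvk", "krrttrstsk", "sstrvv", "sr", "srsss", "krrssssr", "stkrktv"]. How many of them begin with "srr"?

Traverse to the node for "srr", then collect every word in that subtree.
Matches: "srrkvk"
Count: 1

1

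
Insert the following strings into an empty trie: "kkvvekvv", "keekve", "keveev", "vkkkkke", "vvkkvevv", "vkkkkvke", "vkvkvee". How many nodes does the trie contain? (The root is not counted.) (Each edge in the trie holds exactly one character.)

For each word, the new-node count is its length minus the longest prefix already in the trie:
  "kkvvekvv" → 8 new (k, k, v, v, e, k, v, v)
  "keekve" → prefix "k" already present; 5 new (e, e, k, v, e)
  "keveev" → prefix "ke" already present; 4 new (v, e, e, v)
  "vkkkkke" → 7 new (v, k, k, k, k, k, e)
  "vvkkvevv" → prefix "v" already present; 7 new (v, k, k, v, e, v, v)
  "vkkkkvke" → prefix "vkkkk" already present; 3 new (v, k, e)
  "vkvkvee" → prefix "vk" already present; 5 new (v, k, v, e, e)
Total nodes = 8 + 5 + 4 + 7 + 7 + 3 + 5 = 39

39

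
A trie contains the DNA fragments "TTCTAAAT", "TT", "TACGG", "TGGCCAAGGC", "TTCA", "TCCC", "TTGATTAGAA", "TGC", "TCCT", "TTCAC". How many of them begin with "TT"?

Filter for entries beginning with "TT":
Words under "TT": TT, TTCA, TTCAC, TTCTAAAT, TTGATTAGAA
Count: 5

5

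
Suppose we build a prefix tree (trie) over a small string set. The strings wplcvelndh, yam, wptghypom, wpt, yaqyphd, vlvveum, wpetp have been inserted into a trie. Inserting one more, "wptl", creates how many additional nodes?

1

"wpt" is already a path in the trie; the remaining "l" must be added.
Each of the 1 remaining characters creates one node.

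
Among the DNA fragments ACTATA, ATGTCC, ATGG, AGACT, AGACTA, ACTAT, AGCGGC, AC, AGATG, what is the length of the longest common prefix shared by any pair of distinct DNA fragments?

Look for the deepest trie node that still has at least two words in its subtree.
"ACTAT" and "ACTATA" agree on "ACTAT" (5 characters) before diverging; nothing deeper is shared.
Longest shared-prefix length: 5

5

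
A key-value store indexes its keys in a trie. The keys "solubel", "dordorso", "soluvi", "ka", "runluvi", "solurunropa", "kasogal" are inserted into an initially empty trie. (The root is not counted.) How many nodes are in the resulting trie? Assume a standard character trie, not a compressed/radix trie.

38

Trie structure (* marks end of a word):
(root)
├─ d
│  └─ o
│     └─ r
│        └─ d
│           └─ o
│              └─ r
│                 └─ s
│                    └─ o *
├─ k
│  └─ a *
│     └─ s
│        └─ o
│           └─ g
│              └─ a
│                 └─ l *
├─ r
│  └─ u
│     └─ n
│        └─ l
│           └─ u
│              └─ v
│                 └─ i *
└─ s
   └─ o
      └─ l
         └─ u
            ├─ b
            │  └─ e
            │     └─ l *
            ├─ r
            │  └─ u
            │     └─ n
            │        └─ r
            │           └─ o
            │              └─ p
            │                 └─ a *
            └─ v
               └─ i *
Counting every labelled node above: 38.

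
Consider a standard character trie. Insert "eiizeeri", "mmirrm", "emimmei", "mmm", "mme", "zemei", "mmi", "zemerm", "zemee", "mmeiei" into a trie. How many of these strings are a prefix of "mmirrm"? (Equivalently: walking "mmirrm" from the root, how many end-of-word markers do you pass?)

2

Check each prefix of "mmirrm" against the stored set — each match is an end-marker on the path.
Prefixes of the query that are stored words: "mmi", "mmirrm"
Count: 2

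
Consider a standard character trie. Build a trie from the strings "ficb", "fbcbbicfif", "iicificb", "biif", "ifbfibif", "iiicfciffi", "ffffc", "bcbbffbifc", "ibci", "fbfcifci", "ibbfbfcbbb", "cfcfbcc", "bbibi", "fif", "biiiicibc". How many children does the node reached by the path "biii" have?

1

The children of the "biii" node are the distinct next characters among strings starting with "biii".
Characters that immediately follow "biii" among the stored strings: {i}.
That node has 1 child edge.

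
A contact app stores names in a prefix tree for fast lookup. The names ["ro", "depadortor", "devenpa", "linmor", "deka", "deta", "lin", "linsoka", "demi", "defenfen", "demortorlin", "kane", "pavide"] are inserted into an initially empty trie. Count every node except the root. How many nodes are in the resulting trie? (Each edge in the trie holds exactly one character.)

57

Count nodes per top-level branch (shared prefixes stored once):
  'd'-branch (defenfen, deka, demi, demortorlin, depadortor, deta, devenpa): 35 nodes
  'k'-branch (kane): 4 nodes
  'l'-branch (lin, linmor, linsoka): 10 nodes
  'p'-branch (pavide): 6 nodes
  'r'-branch (ro): 2 nodes
Sum: 57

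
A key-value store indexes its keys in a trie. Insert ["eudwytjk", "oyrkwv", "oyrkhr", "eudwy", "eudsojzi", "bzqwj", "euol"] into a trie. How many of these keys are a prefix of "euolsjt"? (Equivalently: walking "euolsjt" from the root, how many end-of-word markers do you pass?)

Traverse "euolsjt" character by character; count nodes along the way that are marked as word ends.
Prefixes of the query that are stored words: "euol"
Count: 1

1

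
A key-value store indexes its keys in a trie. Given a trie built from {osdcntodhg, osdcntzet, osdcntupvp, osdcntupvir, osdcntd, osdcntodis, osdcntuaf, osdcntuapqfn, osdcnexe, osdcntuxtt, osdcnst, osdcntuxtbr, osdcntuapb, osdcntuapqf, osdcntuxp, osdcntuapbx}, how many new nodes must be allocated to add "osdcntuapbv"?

1

Walking "osdcntuapbv" from the root, the first 10 characters ("osdcntuapb") follow existing edges; "v" is the first miss.
Each of the 1 remaining characters creates one node.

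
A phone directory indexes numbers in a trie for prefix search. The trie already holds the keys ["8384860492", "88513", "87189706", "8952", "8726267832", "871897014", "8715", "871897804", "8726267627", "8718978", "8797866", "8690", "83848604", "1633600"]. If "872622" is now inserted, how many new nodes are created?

The longest prefix of "872622" already in the trie is "87262" (length 5).
New nodes needed: |"872622"| − 5 = 6 − 5 = 1.

1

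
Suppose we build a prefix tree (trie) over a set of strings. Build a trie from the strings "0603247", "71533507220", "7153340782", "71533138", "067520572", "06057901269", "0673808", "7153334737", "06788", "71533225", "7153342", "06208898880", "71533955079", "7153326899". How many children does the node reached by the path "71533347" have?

Follow the path "71533347" to its node, then look at its outgoing edges.
Characters that immediately follow "71533347" among the stored strings: {3}.
That node has 1 child edge.

1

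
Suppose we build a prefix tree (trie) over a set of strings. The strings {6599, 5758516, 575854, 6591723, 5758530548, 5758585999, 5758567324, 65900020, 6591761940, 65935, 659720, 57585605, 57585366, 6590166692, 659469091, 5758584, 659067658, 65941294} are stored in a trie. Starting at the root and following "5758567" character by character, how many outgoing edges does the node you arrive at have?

The children of the "5758567" node are the distinct next characters among strings starting with "5758567".
Characters that immediately follow "5758567" among the stored strings: {3}.
That node has 1 child edge.

1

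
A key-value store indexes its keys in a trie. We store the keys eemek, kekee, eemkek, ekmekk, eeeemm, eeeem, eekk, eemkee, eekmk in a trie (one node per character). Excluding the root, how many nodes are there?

27

Trace insertions, counting only characters that open a new branch:
  "eemek" → 5 new (e, e, m, e, k)
  "kekee" → 5 new (k, e, k, e, e)
  "eemkek" → prefix "eem" already present; 3 new (k, e, k)
  "ekmekk" → prefix "e" already present; 5 new (k, m, e, k, k)
  "eeeemm" → prefix "ee" already present; 4 new (e, e, m, m)
  "eeeem" → prefix "eeeem" already present; 0 new (none)
  "eekk" → prefix "ee" already present; 2 new (k, k)
  "eemkee" → prefix "eemke" already present; 1 new (e)
  "eekmk" → prefix "eek" already present; 2 new (m, k)
Total nodes = 5 + 5 + 3 + 5 + 4 + 0 + 2 + 1 + 2 = 27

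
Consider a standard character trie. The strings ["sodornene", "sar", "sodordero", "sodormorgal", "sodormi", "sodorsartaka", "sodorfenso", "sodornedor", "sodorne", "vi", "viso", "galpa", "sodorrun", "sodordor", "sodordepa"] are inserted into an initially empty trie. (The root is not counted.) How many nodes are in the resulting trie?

53

Count nodes per top-level branch (shared prefixes stored once):
  'g'-branch (galpa): 5 nodes
  's'-branch (sar, sodordepa, sodordero, sodordor, sodorfenso, sodormi, sodormorgal, sodorne, sodornedor, sodornene, sodorrun, sodorsartaka): 44 nodes
  'v'-branch (vi, viso): 4 nodes
Sum: 53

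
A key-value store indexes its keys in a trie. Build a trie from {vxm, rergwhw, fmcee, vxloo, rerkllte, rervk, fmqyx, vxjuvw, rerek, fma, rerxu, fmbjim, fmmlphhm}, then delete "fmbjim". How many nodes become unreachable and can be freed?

4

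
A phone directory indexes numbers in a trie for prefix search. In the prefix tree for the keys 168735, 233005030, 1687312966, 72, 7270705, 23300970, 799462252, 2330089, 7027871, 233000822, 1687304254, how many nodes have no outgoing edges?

A leaf is a node with no children — equivalently, the end of a word that is not a proper prefix of any other stored word.
Those words: "1687304254", "1687312966", "168735", "233000822", "233005030", "2330089", "23300970", "7027871", "7270705", "799462252"
Leaf count: 10

10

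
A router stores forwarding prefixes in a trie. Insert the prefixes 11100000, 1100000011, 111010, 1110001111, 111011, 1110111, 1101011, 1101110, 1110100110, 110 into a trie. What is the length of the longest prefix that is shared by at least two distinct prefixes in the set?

The deepest shared node is where two words last agree before diverging.
e.g. "11100000" and "1110001111" share the prefix "111000" of length 6; no pair shares a longer one.
Longest shared-prefix length: 6

6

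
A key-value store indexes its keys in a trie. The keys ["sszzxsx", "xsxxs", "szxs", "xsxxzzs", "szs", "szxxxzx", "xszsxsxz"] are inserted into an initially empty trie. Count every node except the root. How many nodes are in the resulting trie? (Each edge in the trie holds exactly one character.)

29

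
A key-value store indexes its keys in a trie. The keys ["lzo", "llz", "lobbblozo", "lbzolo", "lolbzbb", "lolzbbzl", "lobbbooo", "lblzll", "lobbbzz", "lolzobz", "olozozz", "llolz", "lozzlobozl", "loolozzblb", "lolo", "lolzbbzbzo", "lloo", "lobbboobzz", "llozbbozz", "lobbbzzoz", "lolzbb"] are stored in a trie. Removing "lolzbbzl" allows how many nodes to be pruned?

Walk "lolzbbzl" from the leaf back toward the root, removing each node that no remaining word uses.
The suffix "l" (1 node) is used only by "lolzbbzl"; the node for "lolzbbz" still has the child "b", so pruning stops there.
Nodes removed: 1

1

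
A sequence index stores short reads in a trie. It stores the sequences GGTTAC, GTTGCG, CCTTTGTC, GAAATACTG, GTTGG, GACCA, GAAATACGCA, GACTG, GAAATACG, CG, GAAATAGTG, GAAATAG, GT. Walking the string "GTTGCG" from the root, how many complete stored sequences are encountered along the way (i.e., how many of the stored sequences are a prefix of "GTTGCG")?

2

Check each prefix of "GTTGCG" against the stored set — each match is an end-marker on the path.
Prefixes of the query that are stored words: "GT", "GTTGCG"
Count: 2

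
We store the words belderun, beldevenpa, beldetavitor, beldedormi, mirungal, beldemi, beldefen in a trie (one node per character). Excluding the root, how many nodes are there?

For each word, the new-node count is its length minus the longest prefix already in the trie:
  "belderun" → 8 new (b, e, l, d, e, r, u, n)
  "beldevenpa" → prefix "belde" already present; 5 new (v, e, n, p, a)
  "beldetavitor" → prefix "belde" already present; 7 new (t, a, v, i, t, o, r)
  "beldedormi" → prefix "belde" already present; 5 new (d, o, r, m, i)
  "mirungal" → 8 new (m, i, r, u, n, g, a, l)
  "beldemi" → prefix "belde" already present; 2 new (m, i)
  "beldefen" → prefix "belde" already present; 3 new (f, e, n)
Total nodes = 8 + 5 + 7 + 5 + 8 + 2 + 3 = 38

38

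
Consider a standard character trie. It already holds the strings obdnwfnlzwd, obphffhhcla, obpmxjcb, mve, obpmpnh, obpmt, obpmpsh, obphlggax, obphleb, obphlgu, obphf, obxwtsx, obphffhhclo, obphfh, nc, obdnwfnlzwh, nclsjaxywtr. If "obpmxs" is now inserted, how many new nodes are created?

The longest prefix of "obpmxs" already in the trie is "obpmx" (length 5).
Each of the 1 remaining characters creates one node.

1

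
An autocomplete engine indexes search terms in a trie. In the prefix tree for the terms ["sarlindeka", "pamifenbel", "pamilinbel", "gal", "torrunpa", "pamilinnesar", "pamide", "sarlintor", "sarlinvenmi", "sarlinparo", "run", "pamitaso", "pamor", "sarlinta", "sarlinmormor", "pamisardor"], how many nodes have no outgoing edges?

A leaf is a node with no children — equivalently, the end of a word that is not a proper prefix of any other stored word.
Those words: "gal", "pamide", "pamifenbel", "pamilinbel", "pamilinnesar", "pamisardor", "pamitaso", "pamor", "run", "sarlindeka", "sarlinmormor", "sarlinparo", "sarlinta", "sarlintor", "sarlinvenmi", "torrunpa"
Leaf count: 16

16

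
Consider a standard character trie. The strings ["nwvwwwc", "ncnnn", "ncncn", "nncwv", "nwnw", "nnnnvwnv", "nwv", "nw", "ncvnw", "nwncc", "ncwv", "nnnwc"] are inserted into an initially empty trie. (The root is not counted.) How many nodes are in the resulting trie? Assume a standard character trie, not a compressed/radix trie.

34

Count nodes per top-level branch (shared prefixes stored once):
  'n'-branch (ncncn, ncnnn, ncvnw, ncwv, nncwv, nnnnvwnv, nnnwc, nw, nwncc, nwnw, nwv, nwvwwwc): 34 nodes
Sum: 34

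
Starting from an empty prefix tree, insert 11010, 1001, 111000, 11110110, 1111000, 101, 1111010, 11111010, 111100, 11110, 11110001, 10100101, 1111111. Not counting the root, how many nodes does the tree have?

33

For each word, the new-node count is its length minus the longest prefix already in the trie:
  "11010" → 5 new (1, 1, 0, 1, 0)
  "1001" → prefix "1" already present; 3 new (0, 0, 1)
  "111000" → prefix "11" already present; 4 new (1, 0, 0, 0)
  "11110110" → prefix "111" already present; 5 new (1, 0, 1, 1, 0)
  "1111000" → prefix "11110" already present; 2 new (0, 0)
  "101" → prefix "10" already present; 1 new (1)
  "1111010" → prefix "111101" already present; 1 new (0)
  "11111010" → prefix "1111" already present; 4 new (1, 0, 1, 0)
  "111100" → prefix "111100" already present; 0 new (none)
  "11110" → prefix "11110" already present; 0 new (none)
  "11110001" → prefix "1111000" already present; 1 new (1)
  "10100101" → prefix "101" already present; 5 new (0, 0, 1, 0, 1)
  "1111111" → prefix "11111" already present; 2 new (1, 1)
Total nodes = 5 + 3 + 4 + 5 + 2 + 1 + 1 + 4 + 0 + 0 + 1 + 5 + 2 = 33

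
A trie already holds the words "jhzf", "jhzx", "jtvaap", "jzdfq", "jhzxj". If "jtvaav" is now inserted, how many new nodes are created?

The longest prefix of "jtvaav" already in the trie is "jtvaa" (length 5).
Each of the 1 remaining characters creates one node.

1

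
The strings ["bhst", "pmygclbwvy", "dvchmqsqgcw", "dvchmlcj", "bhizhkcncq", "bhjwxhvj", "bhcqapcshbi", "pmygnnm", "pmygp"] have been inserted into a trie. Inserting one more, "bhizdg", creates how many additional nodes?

"bhiz" is already a path in the trie; the remaining "dg" must be added.
New nodes needed: |"bhizdg"| − 4 = 6 − 4 = 2.

2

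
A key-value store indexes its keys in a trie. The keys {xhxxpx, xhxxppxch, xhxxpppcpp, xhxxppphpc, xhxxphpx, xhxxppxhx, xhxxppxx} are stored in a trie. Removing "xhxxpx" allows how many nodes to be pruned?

1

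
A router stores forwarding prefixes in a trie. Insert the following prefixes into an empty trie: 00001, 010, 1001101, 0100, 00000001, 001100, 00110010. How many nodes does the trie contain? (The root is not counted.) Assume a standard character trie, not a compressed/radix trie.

25

Insert word by word; a character creates a node only if that edge doesn't already exist:
  "00001" → 5 new (0, 0, 0, 0, 1)
  "010" → prefix "0" already present; 2 new (1, 0)
  "1001101" → 7 new (1, 0, 0, 1, 1, 0, 1)
  "0100" → prefix "010" already present; 1 new (0)
  "00000001" → prefix "0000" already present; 4 new (0, 0, 0, 1)
  "001100" → prefix "00" already present; 4 new (1, 1, 0, 0)
  "00110010" → prefix "001100" already present; 2 new (1, 0)
Total nodes = 5 + 2 + 7 + 1 + 4 + 4 + 2 = 25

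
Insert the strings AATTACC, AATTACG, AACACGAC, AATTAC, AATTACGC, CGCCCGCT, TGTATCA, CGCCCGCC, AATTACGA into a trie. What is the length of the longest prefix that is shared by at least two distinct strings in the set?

7

The deepest shared node is where two words last agree before diverging.
"AATTACG" and "AATTACGA" agree on "AATTACG" (7 characters) before diverging; nothing deeper is shared.
Longest shared-prefix length: 7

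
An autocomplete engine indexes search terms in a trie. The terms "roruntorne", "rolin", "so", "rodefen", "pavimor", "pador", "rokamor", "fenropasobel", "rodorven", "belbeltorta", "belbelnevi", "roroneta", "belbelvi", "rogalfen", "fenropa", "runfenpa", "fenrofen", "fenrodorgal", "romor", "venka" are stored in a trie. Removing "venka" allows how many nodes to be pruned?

After clearing the end-marker at "venka", prune upward until reaching a node still needed by another word.
No other word shares any prefix with "venka", so all 5 of its nodes go.
Nodes removed: 5

5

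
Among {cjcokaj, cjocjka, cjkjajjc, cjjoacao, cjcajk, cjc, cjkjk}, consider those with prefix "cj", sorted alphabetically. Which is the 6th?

cjkjk

Filter for "cj…" and sort: "cjc", "cjcajk", "cjcokaj", "cjjoacao", "cjkjajjc", "cjkjk", "cjocjka"
The 6th is cjkjk.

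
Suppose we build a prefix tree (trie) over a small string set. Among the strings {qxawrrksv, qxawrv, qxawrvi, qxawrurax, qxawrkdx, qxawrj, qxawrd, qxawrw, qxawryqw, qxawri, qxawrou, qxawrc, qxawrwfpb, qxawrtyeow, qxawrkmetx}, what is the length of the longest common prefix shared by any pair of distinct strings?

Look for the deepest trie node that still has at least two words in its subtree.
"qxawrkdx" and "qxawrkmetx" agree on "qxawrk" (6 characters) before diverging; nothing deeper is shared.
Longest shared-prefix length: 6

6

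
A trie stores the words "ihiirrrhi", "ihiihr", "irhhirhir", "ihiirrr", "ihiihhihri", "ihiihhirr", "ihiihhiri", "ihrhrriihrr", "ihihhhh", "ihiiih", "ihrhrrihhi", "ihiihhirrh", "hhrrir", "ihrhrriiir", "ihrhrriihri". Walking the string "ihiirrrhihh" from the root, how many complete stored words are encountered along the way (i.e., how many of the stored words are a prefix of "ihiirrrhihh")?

Check each prefix of "ihiirrrhihh" against the stored set — each match is an end-marker on the path.
Prefixes of the query that are stored words: "ihiirrr", "ihiirrrhi"
Count: 2

2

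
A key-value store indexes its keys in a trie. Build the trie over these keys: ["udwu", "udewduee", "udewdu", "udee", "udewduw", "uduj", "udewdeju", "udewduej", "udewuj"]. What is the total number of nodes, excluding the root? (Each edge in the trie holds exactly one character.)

20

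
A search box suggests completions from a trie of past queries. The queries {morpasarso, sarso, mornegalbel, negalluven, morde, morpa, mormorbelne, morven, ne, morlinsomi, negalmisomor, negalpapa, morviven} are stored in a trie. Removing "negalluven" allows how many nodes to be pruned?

5

Walk "negalluven" from the leaf back toward the root, removing each node that no remaining word uses.
The suffix "luven" (5 nodes) is used only by "negalluven"; the node for "negal" still has the child "m", so pruning stops there.
Nodes removed: 5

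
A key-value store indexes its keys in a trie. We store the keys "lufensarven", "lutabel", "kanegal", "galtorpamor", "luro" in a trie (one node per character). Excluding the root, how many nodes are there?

36

Trie structure (* marks end of a word):
(root)
├─ g
│  └─ a
│     └─ l
│        └─ t
│           └─ o
│              └─ r
│                 └─ p
│                    └─ a
│                       └─ m
│                          └─ o
│                             └─ r *
├─ k
│  └─ a
│     └─ n
│        └─ e
│           └─ g
│              └─ a
│                 └─ l *
└─ l
   └─ u
      ├─ f
      │  └─ e
      │     └─ n
      │        └─ s
      │           └─ a
      │              └─ r
      │                 └─ v
      │                    └─ e
      │                       └─ n *
      ├─ r
      │  └─ o *
      └─ t
         └─ a
            └─ b
               └─ e
                  └─ l *
Counting every labelled node above: 36.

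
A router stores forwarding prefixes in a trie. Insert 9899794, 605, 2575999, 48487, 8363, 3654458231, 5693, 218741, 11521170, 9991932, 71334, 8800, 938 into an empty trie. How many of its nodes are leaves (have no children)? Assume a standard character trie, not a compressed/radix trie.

Leaves are exactly the stored words that no other stored word extends.
Those words: "11521170", "218741", "2575999", "3654458231", "48487", "5693", "605", "71334", "8363", "8800", "938", "9899794", "9991932"
Leaf count: 13

13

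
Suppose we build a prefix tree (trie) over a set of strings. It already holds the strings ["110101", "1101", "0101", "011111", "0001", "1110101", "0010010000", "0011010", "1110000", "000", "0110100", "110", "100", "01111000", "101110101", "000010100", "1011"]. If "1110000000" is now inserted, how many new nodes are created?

Walking "1110000000" from the root, the first 7 characters ("1110000") follow existing edges; "0" is the first miss.
New nodes needed: |"1110000000"| − 7 = 10 − 7 = 3.

3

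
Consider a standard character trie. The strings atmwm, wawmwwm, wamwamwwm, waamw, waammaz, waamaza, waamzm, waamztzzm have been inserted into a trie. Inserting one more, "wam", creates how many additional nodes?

0

"wam" is already a full path in the trie; only an end-marker is added.
No new nodes are needed: 0.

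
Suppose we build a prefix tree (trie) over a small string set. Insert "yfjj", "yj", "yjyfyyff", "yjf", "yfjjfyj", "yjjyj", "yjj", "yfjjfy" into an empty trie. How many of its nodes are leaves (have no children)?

4

Leaves are exactly the stored words that no other stored word extends.
Those words: "yfjjfyj", "yjf", "yjjyj", "yjyfyyff"
Leaf count: 4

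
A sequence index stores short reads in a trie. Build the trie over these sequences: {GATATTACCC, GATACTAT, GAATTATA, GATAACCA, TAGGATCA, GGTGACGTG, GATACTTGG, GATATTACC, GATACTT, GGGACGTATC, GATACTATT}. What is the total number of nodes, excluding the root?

52

For each word, the new-node count is its length minus the longest prefix already in the trie:
  "GATATTACCC" → 10 new (G, A, T, A, T, T, A, C, C, C)
  "GATACTAT" → prefix "GATA" already present; 4 new (C, T, A, T)
  "GAATTATA" → prefix "GA" already present; 6 new (A, T, T, A, T, A)
  "GATAACCA" → prefix "GATA" already present; 4 new (A, C, C, A)
  "TAGGATCA" → 8 new (T, A, G, G, A, T, C, A)
  "GGTGACGTG" → prefix "G" already present; 8 new (G, T, G, A, C, G, T, G)
  "GATACTTGG" → prefix "GATACT" already present; 3 new (T, G, G)
  "GATATTACC" → prefix "GATATTACC" already present; 0 new (none)
  "GATACTT" → prefix "GATACTT" already present; 0 new (none)
  "GGGACGTATC" → prefix "GG" already present; 8 new (G, A, C, G, T, A, T, C)
  "GATACTATT" → prefix "GATACTAT" already present; 1 new (T)
Total nodes = 10 + 4 + 6 + 4 + 8 + 8 + 3 + 0 + 0 + 8 + 1 = 52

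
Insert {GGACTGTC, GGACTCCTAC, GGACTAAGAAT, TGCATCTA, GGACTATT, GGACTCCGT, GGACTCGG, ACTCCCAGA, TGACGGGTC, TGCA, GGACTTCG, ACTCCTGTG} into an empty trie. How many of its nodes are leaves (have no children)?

Leaves are exactly the stored words that no other stored word extends.
Those words: "ACTCCCAGA", "ACTCCTGTG", "GGACTAAGAAT", "GGACTATT", "GGACTCCGT", "GGACTCCTAC", "GGACTCGG", "GGACTGTC", "GGACTTCG", "TGACGGGTC", "TGCATCTA"
Leaf count: 11

11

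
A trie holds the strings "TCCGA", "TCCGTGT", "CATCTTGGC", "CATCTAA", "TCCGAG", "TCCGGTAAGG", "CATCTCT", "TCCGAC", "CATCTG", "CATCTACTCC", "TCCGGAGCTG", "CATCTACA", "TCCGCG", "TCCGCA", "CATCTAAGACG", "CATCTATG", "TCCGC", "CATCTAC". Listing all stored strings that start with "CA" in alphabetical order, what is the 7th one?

CATCTCT

Filter for "CA…" and sort: "CATCTAA", "CATCTAAGACG", "CATCTAC", "CATCTACA", "CATCTACTCC", "CATCTATG", "CATCTCT", "CATCTG", "CATCTTGGC"
The 7th is CATCTCT.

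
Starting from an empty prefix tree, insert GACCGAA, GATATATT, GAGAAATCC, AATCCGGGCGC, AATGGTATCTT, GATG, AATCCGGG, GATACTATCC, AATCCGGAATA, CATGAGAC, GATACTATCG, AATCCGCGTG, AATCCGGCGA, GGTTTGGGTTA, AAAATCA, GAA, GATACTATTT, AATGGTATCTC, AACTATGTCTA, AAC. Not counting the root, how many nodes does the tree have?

Insert word by word; a character creates a node only if that edge doesn't already exist:
  "GACCGAA" → 7 new (G, A, C, C, G, A, A)
  "GATATATT" → prefix "GA" already present; 6 new (T, A, T, A, T, T)
  "GAGAAATCC" → prefix "GA" already present; 7 new (G, A, A, A, T, C, C)
  "AATCCGGGCGC" → 11 new (A, A, T, C, C, G, G, G, C, G, C)
  "AATGGTATCTT" → prefix "AAT" already present; 8 new (G, G, T, A, T, C, T, T)
  "GATG" → prefix "GAT" already present; 1 new (G)
  "AATCCGGG" → prefix "AATCCGGG" already present; 0 new (none)
  "GATACTATCC" → prefix "GATA" already present; 6 new (C, T, A, T, C, C)
  "AATCCGGAATA" → prefix "AATCCGG" already present; 4 new (A, A, T, A)
  "CATGAGAC" → 8 new (C, A, T, G, A, G, A, C)
  "GATACTATCG" → prefix "GATACTATC" already present; 1 new (G)
  "AATCCGCGTG" → prefix "AATCCG" already present; 4 new (C, G, T, G)
  "AATCCGGCGA" → prefix "AATCCGG" already present; 3 new (C, G, A)
  "GGTTTGGGTTA" → prefix "G" already present; 10 new (G, T, T, T, G, G, G, T, T, A)
  "AAAATCA" → prefix "AA" already present; 5 new (A, A, T, C, A)
  "GAA" → prefix "GA" already present; 1 new (A)
  "GATACTATTT" → prefix "GATACTAT" already present; 2 new (T, T)
  "AATGGTATCTC" → prefix "AATGGTATCT" already present; 1 new (C)
  "AACTATGTCTA" → prefix "AA" already present; 9 new (C, T, A, T, G, T, C, T, A)
  "AAC" → prefix "AAC" already present; 0 new (none)
Total nodes = 7 + 6 + 7 + 11 + 8 + 1 + 0 + 6 + 4 + 8 + 1 + 4 + 3 + 10 + 5 + 1 + 2 + 1 + 9 + 0 = 94

94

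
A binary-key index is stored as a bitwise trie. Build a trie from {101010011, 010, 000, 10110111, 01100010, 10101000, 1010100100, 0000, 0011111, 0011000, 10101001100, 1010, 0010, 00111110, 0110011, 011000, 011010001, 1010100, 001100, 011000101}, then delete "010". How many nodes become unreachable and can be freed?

1

A node on "010"'s path can go only if nothing else ends at it or branches off below it.
The suffix "0" (1 node) is used only by "010"; the node for "01" still has the child "1", so pruning stops there.
Nodes removed: 1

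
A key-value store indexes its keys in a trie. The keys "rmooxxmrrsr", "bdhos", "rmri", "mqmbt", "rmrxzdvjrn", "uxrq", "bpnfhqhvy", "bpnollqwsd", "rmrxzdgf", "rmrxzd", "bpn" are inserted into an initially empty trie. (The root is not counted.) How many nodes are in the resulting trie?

51

Insert word by word; a character creates a node only if that edge doesn't already exist:
  "rmooxxmrrsr" → 11 new (r, m, o, o, x, x, m, r, r, s, r)
  "bdhos" → 5 new (b, d, h, o, s)
  "rmri" → prefix "rm" already present; 2 new (r, i)
  "mqmbt" → 5 new (m, q, m, b, t)
  "rmrxzdvjrn" → prefix "rmr" already present; 7 new (x, z, d, v, j, r, n)
  "uxrq" → 4 new (u, x, r, q)
  "bpnfhqhvy" → prefix "b" already present; 8 new (p, n, f, h, q, h, v, y)
  "bpnollqwsd" → prefix "bpn" already present; 7 new (o, l, l, q, w, s, d)
  "rmrxzdgf" → prefix "rmrxzd" already present; 2 new (g, f)
  "rmrxzd" → prefix "rmrxzd" already present; 0 new (none)
  "bpn" → prefix "bpn" already present; 0 new (none)
Total nodes = 11 + 5 + 2 + 5 + 7 + 4 + 8 + 7 + 2 + 0 + 0 = 51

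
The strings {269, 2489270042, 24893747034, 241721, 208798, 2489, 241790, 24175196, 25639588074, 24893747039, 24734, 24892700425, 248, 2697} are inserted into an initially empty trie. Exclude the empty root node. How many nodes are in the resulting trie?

Trace insertions, counting only characters that open a new branch:
  "269" → 3 new (2, 6, 9)
  "2489270042" → prefix "2" already present; 9 new (4, 8, 9, 2, 7, 0, 0, 4, 2)
  "24893747034" → prefix "2489" already present; 7 new (3, 7, 4, 7, 0, 3, 4)
  "241721" → prefix "24" already present; 4 new (1, 7, 2, 1)
  "208798" → prefix "2" already present; 5 new (0, 8, 7, 9, 8)
  "2489" → prefix "2489" already present; 0 new (none)
  "241790" → prefix "2417" already present; 2 new (9, 0)
  "24175196" → prefix "2417" already present; 4 new (5, 1, 9, 6)
  "25639588074" → prefix "2" already present; 10 new (5, 6, 3, 9, 5, 8, 8, 0, 7, 4)
  "24893747039" → prefix "2489374703" already present; 1 new (9)
  "24734" → prefix "24" already present; 3 new (7, 3, 4)
  "24892700425" → prefix "2489270042" already present; 1 new (5)
  "248" → prefix "248" already present; 0 new (none)
  "2697" → prefix "269" already present; 1 new (7)
Total nodes = 3 + 9 + 7 + 4 + 5 + 0 + 2 + 4 + 10 + 1 + 3 + 1 + 0 + 1 = 50

50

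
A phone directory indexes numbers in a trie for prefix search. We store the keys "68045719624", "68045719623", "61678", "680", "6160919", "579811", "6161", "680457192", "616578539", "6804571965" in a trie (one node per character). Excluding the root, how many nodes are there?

35

Count nodes per top-level branch (shared prefixes stored once):
  '5'-branch (579811): 6 nodes
  '6'-branch (6160919, 6161, 616578539, 61678, 680, 680457192, 68045719623, 68045719624, 6804571965): 29 nodes
Sum: 35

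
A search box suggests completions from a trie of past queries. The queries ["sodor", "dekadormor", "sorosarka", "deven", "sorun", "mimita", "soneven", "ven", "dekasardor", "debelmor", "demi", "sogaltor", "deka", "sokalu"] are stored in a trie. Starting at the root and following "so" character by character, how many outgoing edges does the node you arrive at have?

5

Follow the path "so" to its node, then look at its outgoing edges.
Distinct next characters after "so": d, g, k, n, r.
That node has 5 child edges.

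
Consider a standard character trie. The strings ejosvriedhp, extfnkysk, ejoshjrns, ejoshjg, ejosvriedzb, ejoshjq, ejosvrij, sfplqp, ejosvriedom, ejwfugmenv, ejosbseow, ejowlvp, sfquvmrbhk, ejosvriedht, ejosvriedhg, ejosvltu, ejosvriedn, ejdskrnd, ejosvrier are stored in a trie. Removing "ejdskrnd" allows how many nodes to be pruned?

A node on "ejdskrnd"'s path can go only if nothing else ends at it or branches off below it.
The suffix "dskrnd" (6 nodes) is used only by "ejdskrnd"; the node for "ej" still has the child "o", so pruning stops there.
Nodes removed: 6

6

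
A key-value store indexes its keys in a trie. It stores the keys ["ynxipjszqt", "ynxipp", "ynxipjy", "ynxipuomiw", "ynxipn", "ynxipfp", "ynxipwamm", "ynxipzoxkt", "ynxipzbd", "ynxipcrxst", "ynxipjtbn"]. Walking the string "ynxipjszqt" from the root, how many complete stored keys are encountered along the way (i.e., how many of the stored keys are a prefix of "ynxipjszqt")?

1

Traverse "ynxipjszqt" character by character; count nodes along the way that are marked as word ends.
Prefixes of the query that are stored words: "ynxipjszqt"
Count: 1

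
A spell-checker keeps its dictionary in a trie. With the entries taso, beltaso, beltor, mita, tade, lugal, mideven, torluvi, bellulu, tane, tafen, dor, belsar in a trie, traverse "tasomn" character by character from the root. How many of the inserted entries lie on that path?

Walk "tasomn" from the root; an end-of-word marker is hit whenever a stored word is a prefix of "tasomn".
Prefixes of the query that are stored words: "taso"
Count: 1

1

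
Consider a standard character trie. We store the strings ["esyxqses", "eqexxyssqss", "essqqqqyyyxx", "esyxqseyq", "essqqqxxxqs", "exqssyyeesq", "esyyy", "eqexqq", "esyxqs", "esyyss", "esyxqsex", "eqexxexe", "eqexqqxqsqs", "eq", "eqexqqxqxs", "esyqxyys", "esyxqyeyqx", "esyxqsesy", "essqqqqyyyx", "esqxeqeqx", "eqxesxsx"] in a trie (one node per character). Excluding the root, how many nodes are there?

86

For each word, the new-node count is its length minus the longest prefix already in the trie:
  "esyxqses" → 8 new (e, s, y, x, q, s, e, s)
  "eqexxyssqss" → prefix "e" already present; 10 new (q, e, x, x, y, s, s, q, s, s)
  "essqqqqyyyxx" → prefix "es" already present; 10 new (s, q, q, q, q, y, y, y, x, x)
  "esyxqseyq" → prefix "esyxqse" already present; 2 new (y, q)
  "essqqqxxxqs" → prefix "essqqq" already present; 5 new (x, x, x, q, s)
  "exqssyyeesq" → prefix "e" already present; 10 new (x, q, s, s, y, y, e, e, s, q)
  "esyyy" → prefix "esy" already present; 2 new (y, y)
  "eqexqq" → prefix "eqex" already present; 2 new (q, q)
  "esyxqs" → prefix "esyxqs" already present; 0 new (none)
  "esyyss" → prefix "esyy" already present; 2 new (s, s)
  "esyxqsex" → prefix "esyxqse" already present; 1 new (x)
  "eqexxexe" → prefix "eqexx" already present; 3 new (e, x, e)
  "eqexqqxqsqs" → prefix "eqexqq" already present; 5 new (x, q, s, q, s)
  "eq" → prefix "eq" already present; 0 new (none)
  "eqexqqxqxs" → prefix "eqexqqxq" already present; 2 new (x, s)
  "esyqxyys" → prefix "esy" already present; 5 new (q, x, y, y, s)
  "esyxqyeyqx" → prefix "esyxq" already present; 5 new (y, e, y, q, x)
  "esyxqsesy" → prefix "esyxqses" already present; 1 new (y)
  "essqqqqyyyx" → prefix "essqqqqyyyx" already present; 0 new (none)
  "esqxeqeqx" → prefix "es" already present; 7 new (q, x, e, q, e, q, x)
  "eqxesxsx" → prefix "eq" already present; 6 new (x, e, s, x, s, x)
Total nodes = 8 + 10 + 10 + 2 + 5 + 10 + 2 + 2 + 0 + 2 + 1 + 3 + 5 + 0 + 2 + 5 + 5 + 1 + 0 + 7 + 6 = 86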